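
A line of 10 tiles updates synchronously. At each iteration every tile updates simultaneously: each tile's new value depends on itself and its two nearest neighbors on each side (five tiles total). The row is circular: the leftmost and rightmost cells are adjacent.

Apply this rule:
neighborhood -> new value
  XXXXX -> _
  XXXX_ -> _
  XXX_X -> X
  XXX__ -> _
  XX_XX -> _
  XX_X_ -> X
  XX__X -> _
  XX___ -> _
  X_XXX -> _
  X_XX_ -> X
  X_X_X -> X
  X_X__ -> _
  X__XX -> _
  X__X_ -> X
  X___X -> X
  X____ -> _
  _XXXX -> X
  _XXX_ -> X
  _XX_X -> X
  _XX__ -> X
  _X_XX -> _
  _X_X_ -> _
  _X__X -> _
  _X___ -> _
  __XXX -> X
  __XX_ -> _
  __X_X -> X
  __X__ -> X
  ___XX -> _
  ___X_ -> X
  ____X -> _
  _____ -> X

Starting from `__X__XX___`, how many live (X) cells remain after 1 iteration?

_XX___X__X
count of X: 4

4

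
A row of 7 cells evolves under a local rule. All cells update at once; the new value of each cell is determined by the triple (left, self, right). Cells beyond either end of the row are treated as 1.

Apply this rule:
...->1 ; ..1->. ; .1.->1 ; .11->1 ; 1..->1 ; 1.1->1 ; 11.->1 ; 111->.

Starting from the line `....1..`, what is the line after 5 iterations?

.....11

111.11.
..11111
1.1....
111111.
.....11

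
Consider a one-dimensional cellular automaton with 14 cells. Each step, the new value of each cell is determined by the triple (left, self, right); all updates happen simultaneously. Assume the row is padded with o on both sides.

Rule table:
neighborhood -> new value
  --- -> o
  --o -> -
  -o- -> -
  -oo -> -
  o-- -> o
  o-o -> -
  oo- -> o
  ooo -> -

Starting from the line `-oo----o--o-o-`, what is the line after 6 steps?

--oooo--o-----
o----oo--oooo-
oooo--oo----o-
---oo--oooo---
oo--oo----ooo-
-oo--oooo---o-

-oo--oooo---o-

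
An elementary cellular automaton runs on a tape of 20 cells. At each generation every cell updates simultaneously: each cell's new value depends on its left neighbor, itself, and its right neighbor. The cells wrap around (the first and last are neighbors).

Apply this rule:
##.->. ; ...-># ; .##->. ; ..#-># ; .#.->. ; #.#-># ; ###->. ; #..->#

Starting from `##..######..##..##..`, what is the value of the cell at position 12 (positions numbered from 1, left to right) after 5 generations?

..##......##..##..##
##..######..##..##..  (repeats generation 0; period 2)
generation 5: ..##......##..##..##
position 12 holds #

#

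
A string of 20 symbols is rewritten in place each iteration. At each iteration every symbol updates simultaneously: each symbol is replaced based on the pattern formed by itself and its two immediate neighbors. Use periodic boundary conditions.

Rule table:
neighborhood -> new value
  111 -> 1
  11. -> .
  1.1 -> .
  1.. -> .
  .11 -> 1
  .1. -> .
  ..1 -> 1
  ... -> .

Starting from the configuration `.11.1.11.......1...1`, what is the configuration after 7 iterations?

1.......1...1..1....

.1....1.......1...1.
1....1.......1...1..
....1.......1...1..1
...1.......1...1..1.
..1.......1...1..1..
.1.......1...1..1...
1.......1...1..1....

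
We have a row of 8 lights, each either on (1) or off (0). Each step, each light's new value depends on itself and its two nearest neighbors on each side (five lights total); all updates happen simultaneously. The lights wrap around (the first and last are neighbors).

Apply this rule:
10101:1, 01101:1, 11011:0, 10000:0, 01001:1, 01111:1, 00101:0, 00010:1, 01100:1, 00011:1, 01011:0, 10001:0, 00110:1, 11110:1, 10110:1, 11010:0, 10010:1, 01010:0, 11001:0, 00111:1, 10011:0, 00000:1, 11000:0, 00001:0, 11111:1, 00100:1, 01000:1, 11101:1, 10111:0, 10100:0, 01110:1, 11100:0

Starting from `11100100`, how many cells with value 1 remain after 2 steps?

11001110
11001110
count of 1: 5

5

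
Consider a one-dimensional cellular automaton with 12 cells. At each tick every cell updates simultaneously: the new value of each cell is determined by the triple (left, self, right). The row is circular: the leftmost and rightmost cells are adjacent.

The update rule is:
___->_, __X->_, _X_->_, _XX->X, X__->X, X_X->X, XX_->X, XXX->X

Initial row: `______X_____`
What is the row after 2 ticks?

_______X____
________X___

________X___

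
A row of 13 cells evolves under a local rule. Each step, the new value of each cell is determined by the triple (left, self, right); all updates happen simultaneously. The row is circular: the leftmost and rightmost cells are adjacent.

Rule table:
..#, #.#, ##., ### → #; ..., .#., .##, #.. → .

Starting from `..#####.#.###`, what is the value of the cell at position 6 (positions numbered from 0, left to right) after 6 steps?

#

.#.#####.#.##
#.#.#####.#.#
##.#.#####.#.
.##.#.#####.#
#.##.#.#####.
.#.##.#.#####
position 6 holds #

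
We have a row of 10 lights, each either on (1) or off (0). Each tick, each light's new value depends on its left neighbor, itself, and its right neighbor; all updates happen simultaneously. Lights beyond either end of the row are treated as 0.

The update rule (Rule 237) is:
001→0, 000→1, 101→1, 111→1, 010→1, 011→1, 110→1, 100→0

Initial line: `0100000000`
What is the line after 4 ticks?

tick 1: 0101111111
tick 2: 0111111111
tick 3: 0111111111  (fixed point — unchanged through tick 4)

0111111111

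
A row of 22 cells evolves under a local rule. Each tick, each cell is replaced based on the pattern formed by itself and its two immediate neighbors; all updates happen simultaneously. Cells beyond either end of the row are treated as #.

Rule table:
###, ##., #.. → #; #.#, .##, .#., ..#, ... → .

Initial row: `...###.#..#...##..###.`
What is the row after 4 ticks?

#...##..#..#...##..##.
##...##..#..#...##..#.
###...##..#..#...##...
####...##..#..#...##..

####...##..#..#...##..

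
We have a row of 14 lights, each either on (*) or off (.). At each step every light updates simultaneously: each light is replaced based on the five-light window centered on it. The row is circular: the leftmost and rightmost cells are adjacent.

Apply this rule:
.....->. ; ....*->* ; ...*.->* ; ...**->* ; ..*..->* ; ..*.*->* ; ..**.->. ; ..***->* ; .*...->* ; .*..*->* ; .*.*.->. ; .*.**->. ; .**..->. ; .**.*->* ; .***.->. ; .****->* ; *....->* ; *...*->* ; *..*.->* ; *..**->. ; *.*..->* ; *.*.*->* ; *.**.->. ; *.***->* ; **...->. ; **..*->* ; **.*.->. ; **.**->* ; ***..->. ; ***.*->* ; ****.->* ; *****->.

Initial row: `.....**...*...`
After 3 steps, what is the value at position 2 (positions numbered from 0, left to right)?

...**...*****.
***...****.*..
*...******.**.
position 2 holds .

.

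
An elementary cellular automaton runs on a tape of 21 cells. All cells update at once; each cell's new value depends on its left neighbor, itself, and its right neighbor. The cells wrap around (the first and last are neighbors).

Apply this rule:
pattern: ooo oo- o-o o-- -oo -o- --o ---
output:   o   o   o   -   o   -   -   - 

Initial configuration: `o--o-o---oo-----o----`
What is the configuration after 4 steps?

----o----oo----------
---------oo----------
---------oo----------  (fixed point — unchanged through step 4)

---------oo----------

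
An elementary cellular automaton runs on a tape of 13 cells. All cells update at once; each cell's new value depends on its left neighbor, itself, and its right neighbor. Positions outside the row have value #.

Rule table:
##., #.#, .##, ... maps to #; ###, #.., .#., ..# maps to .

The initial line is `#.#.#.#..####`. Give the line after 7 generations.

##.#.#...#...
.##.#..#...#.
####.....#..#
...#.###....#
.#..##.#.##.#
#...###.#####
#.#.#.###....

#.#.#.###....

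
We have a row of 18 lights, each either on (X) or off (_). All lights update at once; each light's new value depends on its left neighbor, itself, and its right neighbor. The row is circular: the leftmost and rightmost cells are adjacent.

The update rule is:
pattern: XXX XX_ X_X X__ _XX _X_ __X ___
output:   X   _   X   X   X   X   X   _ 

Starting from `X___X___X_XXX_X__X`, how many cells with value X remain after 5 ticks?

_X_XXX_XXXXX_XXXXX
XXXXX_XXXXX_XXXXX_
XXXX_XXXXX_XXXXX_X
XXX_XXXXX_XXXXX_XX
XX_XXXXX_XXXXX_XXX
count of X: 15

15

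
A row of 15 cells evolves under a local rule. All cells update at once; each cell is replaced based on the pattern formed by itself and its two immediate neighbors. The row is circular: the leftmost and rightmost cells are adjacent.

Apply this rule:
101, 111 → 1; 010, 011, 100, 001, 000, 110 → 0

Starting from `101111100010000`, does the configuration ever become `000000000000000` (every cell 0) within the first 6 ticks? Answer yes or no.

010111000000000
001010000000000
000100000000000
000000000000000
all cells are 0 at tick 4

yes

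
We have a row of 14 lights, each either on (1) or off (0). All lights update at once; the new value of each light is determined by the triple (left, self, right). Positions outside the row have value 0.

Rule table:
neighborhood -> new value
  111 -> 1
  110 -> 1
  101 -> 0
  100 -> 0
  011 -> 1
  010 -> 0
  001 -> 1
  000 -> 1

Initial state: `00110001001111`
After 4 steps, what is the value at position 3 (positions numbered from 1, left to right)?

1

step 1: 11110110011111
step 2: 11110110111111
step 3: 11110110111111  (fixed point — unchanged through step 4)
position 3 holds 1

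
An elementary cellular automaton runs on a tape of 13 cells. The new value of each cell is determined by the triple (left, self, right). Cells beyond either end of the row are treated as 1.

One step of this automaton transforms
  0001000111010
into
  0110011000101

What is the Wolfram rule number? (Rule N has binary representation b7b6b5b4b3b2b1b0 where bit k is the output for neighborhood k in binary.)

35

position 8: 111 → 0  (bit 7 = 0)
position 9: 110 → 0  (bit 6 = 0)
position 10: 101 → 1  (bit 5 = 1)
position 0: 100 → 0  (bit 4 = 0)
position 7: 011 → 0  (bit 3 = 0)
position 3: 010 → 0  (bit 2 = 0)
position 2: 001 → 1  (bit 1 = 1)
position 1: 000 → 1  (bit 0 = 1)
bits b7..b0 = 00100011 = 35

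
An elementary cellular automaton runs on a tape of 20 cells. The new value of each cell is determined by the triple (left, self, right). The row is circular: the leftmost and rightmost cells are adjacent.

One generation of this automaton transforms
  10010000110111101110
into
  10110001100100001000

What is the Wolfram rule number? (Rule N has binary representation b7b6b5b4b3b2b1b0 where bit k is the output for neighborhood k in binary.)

position 12: 111 → 0  (bit 7 = 0)
position 9: 110 → 0  (bit 6 = 0)
position 10: 101 → 0  (bit 5 = 0)
position 1: 100 → 0  (bit 4 = 0)
position 8: 011 → 1  (bit 3 = 1)
position 0: 010 → 1  (bit 2 = 1)
position 2: 001 → 1  (bit 1 = 1)
position 5: 000 → 0  (bit 0 = 0)
bits b7..b0 = 00001110 = 14

14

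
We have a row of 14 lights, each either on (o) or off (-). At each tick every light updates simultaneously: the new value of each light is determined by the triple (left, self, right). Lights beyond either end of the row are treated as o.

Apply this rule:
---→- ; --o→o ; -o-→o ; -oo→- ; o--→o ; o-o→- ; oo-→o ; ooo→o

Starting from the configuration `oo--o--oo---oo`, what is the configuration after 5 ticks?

ooooooo-oo-o-o
ooooooo--o-o--
oooooooooo-ooo
oooooooooo--oo
oooooooooooo-o

oooooooooooo-o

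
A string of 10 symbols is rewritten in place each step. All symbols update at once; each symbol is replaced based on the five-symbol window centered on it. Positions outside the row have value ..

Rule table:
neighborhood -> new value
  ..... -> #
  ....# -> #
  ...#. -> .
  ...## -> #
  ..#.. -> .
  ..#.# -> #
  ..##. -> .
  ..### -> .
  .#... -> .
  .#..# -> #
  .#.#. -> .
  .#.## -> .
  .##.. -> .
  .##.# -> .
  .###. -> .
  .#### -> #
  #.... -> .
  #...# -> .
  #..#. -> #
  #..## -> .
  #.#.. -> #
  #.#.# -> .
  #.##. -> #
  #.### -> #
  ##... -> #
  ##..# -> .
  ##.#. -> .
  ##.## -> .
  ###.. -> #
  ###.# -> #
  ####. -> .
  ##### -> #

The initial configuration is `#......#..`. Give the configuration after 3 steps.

...###....
###..##.##
..#.....#.

..#.....#.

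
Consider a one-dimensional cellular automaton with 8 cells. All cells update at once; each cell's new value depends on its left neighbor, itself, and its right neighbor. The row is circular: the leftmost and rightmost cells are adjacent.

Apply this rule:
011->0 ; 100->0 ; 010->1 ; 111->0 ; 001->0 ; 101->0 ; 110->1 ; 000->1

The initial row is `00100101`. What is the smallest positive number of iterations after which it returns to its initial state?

00100101

1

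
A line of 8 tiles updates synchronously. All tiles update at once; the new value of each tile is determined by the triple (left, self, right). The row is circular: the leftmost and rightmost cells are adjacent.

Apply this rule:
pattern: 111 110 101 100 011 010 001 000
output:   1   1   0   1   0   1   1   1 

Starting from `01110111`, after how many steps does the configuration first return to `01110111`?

00110011
11011101
11001100
01110111

4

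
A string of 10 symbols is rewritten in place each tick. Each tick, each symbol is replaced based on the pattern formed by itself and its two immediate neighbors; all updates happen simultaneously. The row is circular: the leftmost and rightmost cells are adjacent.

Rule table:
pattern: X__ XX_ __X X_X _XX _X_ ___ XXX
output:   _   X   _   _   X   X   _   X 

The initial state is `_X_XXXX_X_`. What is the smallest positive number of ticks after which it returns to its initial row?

1

_X_XXXX_X_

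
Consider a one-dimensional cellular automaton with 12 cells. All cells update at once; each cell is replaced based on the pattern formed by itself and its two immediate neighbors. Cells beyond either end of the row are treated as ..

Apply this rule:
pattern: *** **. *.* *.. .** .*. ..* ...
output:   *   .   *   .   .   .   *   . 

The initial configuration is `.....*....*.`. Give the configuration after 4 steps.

.*....*.....

....*....*..
...*....*...
..*....*....
.*....*.....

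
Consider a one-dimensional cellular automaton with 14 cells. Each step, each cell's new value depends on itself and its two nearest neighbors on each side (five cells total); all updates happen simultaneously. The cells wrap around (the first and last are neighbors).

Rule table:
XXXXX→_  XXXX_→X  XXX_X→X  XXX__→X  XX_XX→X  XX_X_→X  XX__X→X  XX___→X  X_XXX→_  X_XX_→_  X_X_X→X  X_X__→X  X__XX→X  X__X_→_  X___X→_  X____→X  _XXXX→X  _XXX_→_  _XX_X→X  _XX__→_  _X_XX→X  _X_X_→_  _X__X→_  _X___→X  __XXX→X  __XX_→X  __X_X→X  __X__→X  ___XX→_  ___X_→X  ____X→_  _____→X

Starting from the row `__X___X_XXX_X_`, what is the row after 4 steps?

step 1: _XXX_XXX__XXXX
step 2: X__XX__XXXXXXX
step 3: XXXX_XXXX____X
step 4: X_XXX_XXXXX__X

X_XXX_XXXXX__X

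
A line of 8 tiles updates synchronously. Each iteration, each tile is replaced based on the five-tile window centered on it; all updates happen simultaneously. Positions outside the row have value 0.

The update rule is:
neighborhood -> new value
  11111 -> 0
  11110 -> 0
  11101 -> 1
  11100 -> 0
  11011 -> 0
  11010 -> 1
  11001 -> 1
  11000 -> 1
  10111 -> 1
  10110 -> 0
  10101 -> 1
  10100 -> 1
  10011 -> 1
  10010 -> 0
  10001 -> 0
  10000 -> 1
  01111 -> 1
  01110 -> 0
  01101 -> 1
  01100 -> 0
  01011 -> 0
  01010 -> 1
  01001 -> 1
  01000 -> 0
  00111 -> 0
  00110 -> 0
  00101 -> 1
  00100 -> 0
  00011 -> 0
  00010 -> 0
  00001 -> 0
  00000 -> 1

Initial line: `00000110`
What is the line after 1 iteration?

11100001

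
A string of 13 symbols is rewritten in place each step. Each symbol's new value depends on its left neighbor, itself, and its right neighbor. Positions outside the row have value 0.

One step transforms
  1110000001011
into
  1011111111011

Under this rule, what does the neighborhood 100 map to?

At position 3 the neighborhood is 100; the next row has 1 there.

1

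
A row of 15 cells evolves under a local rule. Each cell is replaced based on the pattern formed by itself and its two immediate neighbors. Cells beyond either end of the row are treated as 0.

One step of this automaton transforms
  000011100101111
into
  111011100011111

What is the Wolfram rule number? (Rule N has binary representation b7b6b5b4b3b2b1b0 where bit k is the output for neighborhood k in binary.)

233

position 5: 111 → 1  (bit 7 = 1)
position 6: 110 → 1  (bit 6 = 1)
position 10: 101 → 1  (bit 5 = 1)
position 7: 100 → 0  (bit 4 = 0)
position 4: 011 → 1  (bit 3 = 1)
position 9: 010 → 0  (bit 2 = 0)
position 3: 001 → 0  (bit 1 = 0)
position 0: 000 → 1  (bit 0 = 1)
bits b7..b0 = 11101001 = 233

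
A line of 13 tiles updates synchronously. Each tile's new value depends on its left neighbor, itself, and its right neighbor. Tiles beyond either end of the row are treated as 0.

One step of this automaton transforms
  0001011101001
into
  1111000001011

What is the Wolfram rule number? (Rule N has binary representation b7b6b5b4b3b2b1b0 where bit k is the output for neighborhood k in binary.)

position 6: 111 → 0  (bit 7 = 0)
position 7: 110 → 0  (bit 6 = 0)
position 4: 101 → 0  (bit 5 = 0)
position 10: 100 → 0  (bit 4 = 0)
position 5: 011 → 0  (bit 3 = 0)
position 3: 010 → 1  (bit 2 = 1)
position 2: 001 → 1  (bit 1 = 1)
position 0: 000 → 1  (bit 0 = 1)
bits b7..b0 = 00000111 = 7

7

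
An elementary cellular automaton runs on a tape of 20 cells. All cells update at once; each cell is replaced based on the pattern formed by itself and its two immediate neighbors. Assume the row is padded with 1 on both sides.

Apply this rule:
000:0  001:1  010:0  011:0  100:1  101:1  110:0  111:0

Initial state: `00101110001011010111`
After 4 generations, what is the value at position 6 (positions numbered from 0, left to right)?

1

11010001010100101000
00101010101011010101
11010101010100101010
00101010101011010101
position 6 holds 1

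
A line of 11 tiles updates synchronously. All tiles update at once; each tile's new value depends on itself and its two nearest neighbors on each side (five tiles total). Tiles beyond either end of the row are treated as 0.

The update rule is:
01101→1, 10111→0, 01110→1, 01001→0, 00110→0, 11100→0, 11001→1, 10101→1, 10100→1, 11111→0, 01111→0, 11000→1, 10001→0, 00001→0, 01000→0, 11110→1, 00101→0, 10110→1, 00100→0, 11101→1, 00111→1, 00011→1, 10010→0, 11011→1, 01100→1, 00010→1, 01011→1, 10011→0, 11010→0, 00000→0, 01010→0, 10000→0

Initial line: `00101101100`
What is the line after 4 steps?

01000010000

01011111110
10100000101
00100001001
01000010000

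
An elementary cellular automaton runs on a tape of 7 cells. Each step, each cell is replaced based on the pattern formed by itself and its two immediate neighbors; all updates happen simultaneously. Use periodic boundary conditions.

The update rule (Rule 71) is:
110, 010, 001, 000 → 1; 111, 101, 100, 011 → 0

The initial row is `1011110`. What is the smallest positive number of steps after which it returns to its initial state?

2

1000010
1011110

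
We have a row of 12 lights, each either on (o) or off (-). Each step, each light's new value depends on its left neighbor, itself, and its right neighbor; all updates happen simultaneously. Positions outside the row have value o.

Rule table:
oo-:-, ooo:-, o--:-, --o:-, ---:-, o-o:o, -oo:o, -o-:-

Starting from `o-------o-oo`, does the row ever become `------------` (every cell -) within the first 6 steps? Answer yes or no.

---------oo-
---------o-o
----------oo
----------o-
-----------o
-----------o
step 6 is -----------o, still not uniform -

no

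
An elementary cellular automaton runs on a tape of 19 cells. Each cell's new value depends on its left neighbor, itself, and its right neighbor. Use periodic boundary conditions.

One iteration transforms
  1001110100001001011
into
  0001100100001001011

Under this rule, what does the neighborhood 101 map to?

0

At position 6 the neighborhood is 101; the next row has 0 there.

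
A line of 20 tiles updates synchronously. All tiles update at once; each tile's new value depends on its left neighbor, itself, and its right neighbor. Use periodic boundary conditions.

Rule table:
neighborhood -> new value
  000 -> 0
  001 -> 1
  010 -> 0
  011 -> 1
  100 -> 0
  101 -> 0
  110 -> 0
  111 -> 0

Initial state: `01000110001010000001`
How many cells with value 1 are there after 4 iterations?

4

00001100010000000010
00011000100000000100
00110001000000001000
01100010000000010000
count of 1: 4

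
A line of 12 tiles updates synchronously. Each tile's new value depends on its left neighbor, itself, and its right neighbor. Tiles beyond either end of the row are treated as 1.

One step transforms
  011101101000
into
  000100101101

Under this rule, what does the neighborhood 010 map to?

At position 8 the neighborhood is 010; the next row has 1 there.

1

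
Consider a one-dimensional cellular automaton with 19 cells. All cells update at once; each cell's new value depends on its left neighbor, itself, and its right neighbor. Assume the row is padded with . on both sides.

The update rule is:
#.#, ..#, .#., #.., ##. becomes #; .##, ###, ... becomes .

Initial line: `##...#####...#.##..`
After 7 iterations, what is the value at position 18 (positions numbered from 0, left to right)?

#

.##.#....##.###.##.
#.####..#.##..##.##
##...#####.###.##.#
.##.#....##..##.###
#.####..#.###.##..#
##...#####..##.####
.##.#....###.##...#
position 18 holds #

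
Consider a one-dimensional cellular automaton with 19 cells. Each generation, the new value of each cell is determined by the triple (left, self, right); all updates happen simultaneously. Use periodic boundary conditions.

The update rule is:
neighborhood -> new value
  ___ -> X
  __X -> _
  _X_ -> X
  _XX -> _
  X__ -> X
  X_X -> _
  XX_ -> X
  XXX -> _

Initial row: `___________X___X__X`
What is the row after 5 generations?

XXXXXX_XXX_XX_XXXXX

XXXXXXXXXX_XXX_XX_X
_________X___X__X__
XXXXXXXX_XXX_XX_XXX
_______X___X__X____
XXXXXX_XXX_XX_XXXXX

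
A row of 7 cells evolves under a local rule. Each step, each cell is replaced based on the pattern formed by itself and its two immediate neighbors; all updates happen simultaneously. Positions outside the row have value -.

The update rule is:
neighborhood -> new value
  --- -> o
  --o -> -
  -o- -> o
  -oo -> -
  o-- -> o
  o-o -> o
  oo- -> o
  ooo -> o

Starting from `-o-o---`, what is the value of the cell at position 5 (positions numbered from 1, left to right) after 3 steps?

-oooooo
--ooooo
o--oooo
position 5 holds o

o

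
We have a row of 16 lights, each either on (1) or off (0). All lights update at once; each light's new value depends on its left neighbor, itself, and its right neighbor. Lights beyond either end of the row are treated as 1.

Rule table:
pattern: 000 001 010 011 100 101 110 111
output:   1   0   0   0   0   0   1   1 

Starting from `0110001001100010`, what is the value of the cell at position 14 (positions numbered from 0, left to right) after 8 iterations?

iteration 1: 0010100000101000
iteration 2: 0000001110000010
iteration 3: 0111100110111000
iteration 4: 0011100010011010
iteration 5: 0001101000001000
iteration 6: 0100100011100010
iteration 7: 0000001001101000
iteration 8: 0111100000100010
position 14 holds 1

1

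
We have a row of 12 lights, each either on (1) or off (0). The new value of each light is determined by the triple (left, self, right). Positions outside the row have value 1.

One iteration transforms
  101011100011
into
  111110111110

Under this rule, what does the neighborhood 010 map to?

At position 2 the neighborhood is 010; the next row has 1 there.

1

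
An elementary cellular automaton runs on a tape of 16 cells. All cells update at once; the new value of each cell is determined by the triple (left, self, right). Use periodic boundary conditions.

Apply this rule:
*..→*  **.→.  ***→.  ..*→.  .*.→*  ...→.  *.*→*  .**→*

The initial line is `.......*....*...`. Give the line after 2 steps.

step 1: .......**...**..
step 2: .......*.*..*.*.

.......*.*..*.*.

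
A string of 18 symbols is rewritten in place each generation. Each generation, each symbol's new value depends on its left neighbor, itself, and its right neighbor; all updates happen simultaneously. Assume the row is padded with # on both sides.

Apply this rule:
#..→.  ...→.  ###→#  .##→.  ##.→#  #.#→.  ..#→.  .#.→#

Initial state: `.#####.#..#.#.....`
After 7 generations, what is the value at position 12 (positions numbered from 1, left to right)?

.

..####.#..#.#.....
...###.#..#.#.....
....##.#..#.#.....
.....#.#..#.#.....
.....#.#..#.#.....  (fixed point — unchanged through generation 7)
position 12 holds .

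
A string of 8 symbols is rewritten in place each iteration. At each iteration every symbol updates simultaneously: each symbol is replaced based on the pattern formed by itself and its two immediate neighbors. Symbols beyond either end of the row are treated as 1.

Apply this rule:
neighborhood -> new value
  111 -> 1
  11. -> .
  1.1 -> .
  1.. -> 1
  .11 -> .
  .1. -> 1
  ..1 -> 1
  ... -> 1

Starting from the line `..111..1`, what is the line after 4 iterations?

11.1.11.
1..1....
.1111111
..111111

..111111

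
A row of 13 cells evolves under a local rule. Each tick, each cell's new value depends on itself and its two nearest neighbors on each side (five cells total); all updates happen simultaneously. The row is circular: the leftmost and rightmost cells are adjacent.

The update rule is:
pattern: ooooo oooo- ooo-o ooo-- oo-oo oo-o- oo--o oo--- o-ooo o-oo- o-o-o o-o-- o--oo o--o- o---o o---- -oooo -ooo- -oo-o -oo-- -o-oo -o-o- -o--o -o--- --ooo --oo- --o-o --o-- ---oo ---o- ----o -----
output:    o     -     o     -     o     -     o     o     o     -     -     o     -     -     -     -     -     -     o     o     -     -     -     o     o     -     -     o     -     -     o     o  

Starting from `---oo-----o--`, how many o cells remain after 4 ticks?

oo--oo-oo-oo-
-oo--oo-oo-oo
o-oo--oo-oo-o
oo-oo--oo-oo-
count of o: 8

8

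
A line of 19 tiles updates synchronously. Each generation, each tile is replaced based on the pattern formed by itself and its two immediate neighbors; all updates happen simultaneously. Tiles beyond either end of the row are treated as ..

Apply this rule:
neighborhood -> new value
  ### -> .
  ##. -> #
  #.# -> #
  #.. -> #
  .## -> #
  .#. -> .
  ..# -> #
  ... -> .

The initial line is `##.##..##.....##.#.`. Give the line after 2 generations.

#........##.##..##.

generation 1: ##########...####.#
generation 2: #........##.##..##.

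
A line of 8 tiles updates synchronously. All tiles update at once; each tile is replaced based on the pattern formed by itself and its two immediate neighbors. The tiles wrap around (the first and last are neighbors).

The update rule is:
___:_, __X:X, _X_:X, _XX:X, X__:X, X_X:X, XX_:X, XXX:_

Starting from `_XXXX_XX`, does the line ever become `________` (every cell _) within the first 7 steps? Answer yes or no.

step 1: XX__XXXX
step 2: _XXXX___
step 3: XX__XX__
step 4: XXXXXXXX
step 5: ________
all cells are _ at step 5

yes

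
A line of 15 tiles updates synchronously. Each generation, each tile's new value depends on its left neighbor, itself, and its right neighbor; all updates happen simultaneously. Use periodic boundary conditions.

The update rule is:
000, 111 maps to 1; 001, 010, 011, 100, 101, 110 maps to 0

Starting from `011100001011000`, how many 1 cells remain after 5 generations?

001001100000011
000000001111000
111111100110011
111111000000001
111110011111100
count of 1: 11

11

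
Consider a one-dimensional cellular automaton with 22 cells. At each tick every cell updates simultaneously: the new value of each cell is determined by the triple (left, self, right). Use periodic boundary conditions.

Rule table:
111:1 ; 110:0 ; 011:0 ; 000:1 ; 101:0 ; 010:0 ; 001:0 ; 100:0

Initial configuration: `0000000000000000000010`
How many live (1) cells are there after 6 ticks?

14

1111111111111111111000
0111111111111111110010
0011111111111111100000
1001111111111111001111
0000111111111110000111
0110011111111100110010
count of 1: 14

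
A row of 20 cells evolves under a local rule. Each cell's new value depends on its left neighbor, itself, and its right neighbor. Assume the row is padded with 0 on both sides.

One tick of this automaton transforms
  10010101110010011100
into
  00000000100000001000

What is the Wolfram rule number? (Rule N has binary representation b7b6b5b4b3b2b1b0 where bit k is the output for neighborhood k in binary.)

128

position 8: 111 → 1  (bit 7 = 1)
position 9: 110 → 0  (bit 6 = 0)
position 4: 101 → 0  (bit 5 = 0)
position 1: 100 → 0  (bit 4 = 0)
position 7: 011 → 0  (bit 3 = 0)
position 0: 010 → 0  (bit 2 = 0)
position 2: 001 → 0  (bit 1 = 0)
position 19: 000 → 0  (bit 0 = 0)
bits b7..b0 = 10000000 = 128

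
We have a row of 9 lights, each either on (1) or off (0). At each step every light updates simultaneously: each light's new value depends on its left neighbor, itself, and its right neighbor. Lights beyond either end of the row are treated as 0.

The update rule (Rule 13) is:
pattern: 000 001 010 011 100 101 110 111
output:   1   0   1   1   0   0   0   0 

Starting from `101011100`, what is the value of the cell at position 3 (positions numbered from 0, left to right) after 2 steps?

step 1: 101010001
step 2: 101010101
position 3 holds 0

0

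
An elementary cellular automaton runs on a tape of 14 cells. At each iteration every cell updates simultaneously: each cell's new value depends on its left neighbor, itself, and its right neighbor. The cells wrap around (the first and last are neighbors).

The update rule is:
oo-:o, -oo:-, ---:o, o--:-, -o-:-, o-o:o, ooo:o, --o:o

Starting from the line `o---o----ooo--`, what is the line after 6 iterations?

-o-o-o-o-o-ooo

--oo--ooo-oo-o
-o-o-o-ooo-oo-
o-o-o-o-ooo-o-
-o-o-o-o-ooo-o
o-o-o-o-o-ooo-
-o-o-o-o-o-ooo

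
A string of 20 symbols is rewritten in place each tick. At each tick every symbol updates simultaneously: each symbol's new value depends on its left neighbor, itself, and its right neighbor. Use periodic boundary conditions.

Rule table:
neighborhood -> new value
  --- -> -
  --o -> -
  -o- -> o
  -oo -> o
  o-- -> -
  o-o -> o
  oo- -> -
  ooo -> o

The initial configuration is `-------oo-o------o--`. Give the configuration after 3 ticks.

tick 1: -------o-oo------o--
tick 2: -------ooo-------o--
tick 3: -------oo--------o--

-------oo--------o--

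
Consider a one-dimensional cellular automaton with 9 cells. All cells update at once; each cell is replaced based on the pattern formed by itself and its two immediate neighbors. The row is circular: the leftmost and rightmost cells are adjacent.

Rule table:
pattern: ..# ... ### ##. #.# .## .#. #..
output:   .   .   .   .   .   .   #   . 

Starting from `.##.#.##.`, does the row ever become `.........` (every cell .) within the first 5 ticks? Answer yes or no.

no

....#....
....#....  (fixed point — unchanged through tick 5)
tick 5 is ....#...., still not uniform .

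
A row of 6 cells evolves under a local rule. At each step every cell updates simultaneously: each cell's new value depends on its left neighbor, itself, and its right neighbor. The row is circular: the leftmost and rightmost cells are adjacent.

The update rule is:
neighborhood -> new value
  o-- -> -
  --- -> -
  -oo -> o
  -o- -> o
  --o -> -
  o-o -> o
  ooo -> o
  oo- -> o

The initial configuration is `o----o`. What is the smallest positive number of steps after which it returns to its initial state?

o----o

1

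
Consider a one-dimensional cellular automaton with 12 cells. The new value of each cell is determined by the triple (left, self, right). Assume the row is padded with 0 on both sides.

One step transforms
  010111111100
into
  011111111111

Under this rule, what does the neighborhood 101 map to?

1

At position 2 the neighborhood is 101; the next row has 1 there.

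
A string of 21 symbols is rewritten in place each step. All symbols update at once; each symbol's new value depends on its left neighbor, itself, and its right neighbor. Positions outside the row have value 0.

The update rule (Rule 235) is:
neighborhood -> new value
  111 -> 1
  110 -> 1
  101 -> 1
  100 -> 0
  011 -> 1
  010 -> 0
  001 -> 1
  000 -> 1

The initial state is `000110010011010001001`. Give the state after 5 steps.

111110100111100110010
111111001111101110100
111111011111111111001
111111111111111111010
111111111111111111100

111111111111111111100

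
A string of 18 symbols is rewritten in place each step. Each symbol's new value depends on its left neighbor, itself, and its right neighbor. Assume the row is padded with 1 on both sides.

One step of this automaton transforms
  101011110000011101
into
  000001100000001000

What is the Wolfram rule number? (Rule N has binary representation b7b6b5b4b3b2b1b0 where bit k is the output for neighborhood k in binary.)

128

position 5: 111 → 1  (bit 7 = 1)
position 0: 110 → 0  (bit 6 = 0)
position 1: 101 → 0  (bit 5 = 0)
position 8: 100 → 0  (bit 4 = 0)
position 4: 011 → 0  (bit 3 = 0)
position 2: 010 → 0  (bit 2 = 0)
position 12: 001 → 0  (bit 1 = 0)
position 9: 000 → 0  (bit 0 = 0)
bits b7..b0 = 10000000 = 128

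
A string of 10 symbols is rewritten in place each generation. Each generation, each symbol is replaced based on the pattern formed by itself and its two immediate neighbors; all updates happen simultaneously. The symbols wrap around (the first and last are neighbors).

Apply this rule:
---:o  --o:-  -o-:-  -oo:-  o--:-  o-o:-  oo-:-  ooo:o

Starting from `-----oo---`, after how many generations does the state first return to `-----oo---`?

6

oooo----oo
ooo--oo--o
oo--------
---oooooo-
oo--oooo--
-----oo---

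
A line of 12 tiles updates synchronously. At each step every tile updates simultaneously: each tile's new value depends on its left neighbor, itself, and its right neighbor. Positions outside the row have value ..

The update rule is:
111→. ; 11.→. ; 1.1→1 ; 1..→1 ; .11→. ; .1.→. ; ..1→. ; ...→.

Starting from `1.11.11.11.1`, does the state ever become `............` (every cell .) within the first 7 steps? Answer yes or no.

no

.1..1..1..1.
..1..1..1..1
...1..1..1..
....1..1..1.
.....1..1..1
......1..1..
.......1..1.
step 7 is .......1..1., still not uniform .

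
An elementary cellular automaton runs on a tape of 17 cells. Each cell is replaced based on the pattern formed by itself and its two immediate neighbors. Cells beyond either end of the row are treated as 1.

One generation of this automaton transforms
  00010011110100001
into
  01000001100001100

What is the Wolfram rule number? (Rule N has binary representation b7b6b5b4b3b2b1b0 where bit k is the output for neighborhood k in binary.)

129

position 7: 111 → 1  (bit 7 = 1)
position 9: 110 → 0  (bit 6 = 0)
position 10: 101 → 0  (bit 5 = 0)
position 0: 100 → 0  (bit 4 = 0)
position 6: 011 → 0  (bit 3 = 0)
position 3: 010 → 0  (bit 2 = 0)
position 2: 001 → 0  (bit 1 = 0)
position 1: 000 → 1  (bit 0 = 1)
bits b7..b0 = 10000001 = 129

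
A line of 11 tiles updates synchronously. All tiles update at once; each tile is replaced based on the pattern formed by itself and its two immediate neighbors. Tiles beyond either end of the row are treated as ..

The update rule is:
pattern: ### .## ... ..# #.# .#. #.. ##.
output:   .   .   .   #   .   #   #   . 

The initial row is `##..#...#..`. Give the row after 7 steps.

###.#..#.##

step 1: ..####.###.
step 2: .#........#
step 3: ###......##
step 4: ...#....#..
step 5: ..###..###.
step 6: .#...##...#
step 7: ###.#..#.##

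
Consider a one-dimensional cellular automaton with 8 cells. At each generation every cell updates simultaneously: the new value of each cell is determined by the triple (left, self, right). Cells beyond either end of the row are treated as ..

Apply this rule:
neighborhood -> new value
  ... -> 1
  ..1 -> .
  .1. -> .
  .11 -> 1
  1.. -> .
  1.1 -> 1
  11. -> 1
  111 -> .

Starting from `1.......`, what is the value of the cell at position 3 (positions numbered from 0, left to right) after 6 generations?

generation 1: ..111111
generation 2: 1.1....1
generation 3: .1..11..
generation 4: ....11.1
generation 5: 111.111.
generation 6: 1.111.1.
position 3 holds 1

1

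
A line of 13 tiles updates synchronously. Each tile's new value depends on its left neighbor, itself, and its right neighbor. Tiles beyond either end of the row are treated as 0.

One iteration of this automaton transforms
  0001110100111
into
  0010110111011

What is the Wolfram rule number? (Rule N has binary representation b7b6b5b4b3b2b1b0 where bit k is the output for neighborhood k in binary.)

214

position 4: 111 → 1  (bit 7 = 1)
position 5: 110 → 1  (bit 6 = 1)
position 6: 101 → 0  (bit 5 = 0)
position 8: 100 → 1  (bit 4 = 1)
position 3: 011 → 0  (bit 3 = 0)
position 7: 010 → 1  (bit 2 = 1)
position 2: 001 → 1  (bit 1 = 1)
position 0: 000 → 0  (bit 0 = 0)
bits b7..b0 = 11010110 = 214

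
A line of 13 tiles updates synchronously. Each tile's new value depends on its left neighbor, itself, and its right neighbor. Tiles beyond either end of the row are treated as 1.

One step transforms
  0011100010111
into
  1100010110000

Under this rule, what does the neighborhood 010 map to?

At position 8 the neighborhood is 010; the next row has 1 there.

1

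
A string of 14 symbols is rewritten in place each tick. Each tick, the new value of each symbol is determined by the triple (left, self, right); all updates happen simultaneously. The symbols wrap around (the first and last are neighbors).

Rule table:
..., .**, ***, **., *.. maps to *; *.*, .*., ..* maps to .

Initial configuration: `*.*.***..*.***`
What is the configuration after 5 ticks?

***.******.***

tick 1: *...****...***
tick 2: ***.******.***
tick 3: ***.******.***  (fixed point — unchanged through tick 5)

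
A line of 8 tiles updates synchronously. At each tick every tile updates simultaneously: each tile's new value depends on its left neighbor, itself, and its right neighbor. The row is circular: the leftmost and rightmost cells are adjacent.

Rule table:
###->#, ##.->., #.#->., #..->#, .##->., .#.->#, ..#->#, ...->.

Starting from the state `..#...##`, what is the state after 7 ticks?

####.#..
.##..###
...##.#.
..#...##  (repeats tick 0; period 4)
tick 7: ...##.#.

...##.#.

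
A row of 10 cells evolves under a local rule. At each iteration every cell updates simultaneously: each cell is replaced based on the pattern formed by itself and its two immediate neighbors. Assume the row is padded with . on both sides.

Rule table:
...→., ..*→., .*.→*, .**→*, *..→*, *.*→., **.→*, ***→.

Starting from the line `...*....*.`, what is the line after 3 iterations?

iteration 1: ...**...**
iteration 2: ...***..**
iteration 3: ...*.**.**

...*.**.**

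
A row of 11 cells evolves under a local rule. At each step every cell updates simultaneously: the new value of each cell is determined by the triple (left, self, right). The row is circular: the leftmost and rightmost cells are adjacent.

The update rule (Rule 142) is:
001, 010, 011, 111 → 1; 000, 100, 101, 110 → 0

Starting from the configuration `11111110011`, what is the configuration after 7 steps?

00111111111

11111100111
11111001111
11110011111
11100111111
11001111111
10011111111
00111111111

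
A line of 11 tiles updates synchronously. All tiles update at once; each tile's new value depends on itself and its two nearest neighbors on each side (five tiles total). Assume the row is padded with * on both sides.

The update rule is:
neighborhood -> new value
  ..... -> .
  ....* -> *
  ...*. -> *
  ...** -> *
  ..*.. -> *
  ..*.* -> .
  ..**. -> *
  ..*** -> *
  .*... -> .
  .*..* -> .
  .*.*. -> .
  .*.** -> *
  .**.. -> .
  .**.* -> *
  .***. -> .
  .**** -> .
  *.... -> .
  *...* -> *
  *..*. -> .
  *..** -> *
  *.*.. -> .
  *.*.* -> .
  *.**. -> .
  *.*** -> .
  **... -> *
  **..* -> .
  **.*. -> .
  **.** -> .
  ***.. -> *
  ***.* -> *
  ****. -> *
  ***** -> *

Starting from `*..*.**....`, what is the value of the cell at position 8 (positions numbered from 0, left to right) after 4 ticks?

*...*..*.**
*****...*..
*********.*
*********..
position 8 holds *

*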